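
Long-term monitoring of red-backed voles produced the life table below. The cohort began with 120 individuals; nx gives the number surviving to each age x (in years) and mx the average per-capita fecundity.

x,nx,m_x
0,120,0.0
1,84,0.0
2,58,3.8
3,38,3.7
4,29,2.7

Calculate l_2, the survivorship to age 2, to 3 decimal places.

l_2 = n_2/n_0 = 58/120 = 0.483333… → 0.483

0.483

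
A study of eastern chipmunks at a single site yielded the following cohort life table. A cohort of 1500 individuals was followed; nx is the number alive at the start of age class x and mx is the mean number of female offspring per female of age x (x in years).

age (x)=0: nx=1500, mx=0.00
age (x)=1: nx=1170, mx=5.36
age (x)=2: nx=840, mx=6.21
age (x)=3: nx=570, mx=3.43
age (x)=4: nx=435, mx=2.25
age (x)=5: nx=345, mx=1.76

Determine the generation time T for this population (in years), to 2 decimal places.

1.96

lx = nx/n0 = nx/1500: 1, 0.78, 0.56, 0.38, 0.29, 0.23
lx·mx: 0, 4.1808, 3.4776, 1.3034, 0.6525, 0.4048 → R0 = 10.0191
x·lx·mx: 0, 4.1808, 6.9552, 3.9102, 2.61, 2.024 → Σ = 19.6802
T = 19.6802 / 10.0191 = 1.964268… → 1.96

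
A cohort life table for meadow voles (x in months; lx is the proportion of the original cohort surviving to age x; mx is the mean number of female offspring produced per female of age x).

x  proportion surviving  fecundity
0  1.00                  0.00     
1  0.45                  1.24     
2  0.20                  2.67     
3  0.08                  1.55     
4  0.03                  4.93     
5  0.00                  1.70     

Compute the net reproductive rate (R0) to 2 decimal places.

lx·mx by age: 0, 0.558, 0.534, 0.124, 0.1479, 0
R0 = Σ lx·mx = 1.3639 → 1.36

1.36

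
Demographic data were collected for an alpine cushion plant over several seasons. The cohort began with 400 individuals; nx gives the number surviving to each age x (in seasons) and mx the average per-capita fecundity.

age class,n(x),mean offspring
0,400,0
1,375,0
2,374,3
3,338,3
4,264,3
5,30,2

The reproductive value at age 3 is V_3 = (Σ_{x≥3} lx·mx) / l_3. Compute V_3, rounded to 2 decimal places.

5.52

lx = nx/n0 = nx/400: 1, 0.9375, 0.935, 0.845, 0.66, 0.075
lx·mx for x ≥ 3: 2.535, 1.98, 0.15 → sum = 4.665
V_3 = 4.665 / l_3 = 4.665 / 0.845 = 5.52071… → 5.52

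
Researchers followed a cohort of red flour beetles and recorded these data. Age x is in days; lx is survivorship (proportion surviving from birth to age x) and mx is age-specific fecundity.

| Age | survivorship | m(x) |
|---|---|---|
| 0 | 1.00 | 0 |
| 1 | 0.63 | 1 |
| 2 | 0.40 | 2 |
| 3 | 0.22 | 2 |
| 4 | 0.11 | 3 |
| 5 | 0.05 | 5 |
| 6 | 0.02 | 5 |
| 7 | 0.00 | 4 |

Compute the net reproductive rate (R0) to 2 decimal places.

lx·mx by age: 0, 0.63, 0.8, 0.44, 0.33, 0.25, 0.1, 0
R0 = Σ lx·mx = 2.55 → 2.55

2.55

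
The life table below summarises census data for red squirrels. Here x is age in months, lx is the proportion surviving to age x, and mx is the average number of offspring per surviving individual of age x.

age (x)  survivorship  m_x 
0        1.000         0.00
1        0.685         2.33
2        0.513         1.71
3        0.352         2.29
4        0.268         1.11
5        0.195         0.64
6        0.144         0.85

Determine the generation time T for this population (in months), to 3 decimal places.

2.175

lx·mx: 0, 1.59605, 0.87723, 0.80608, 0.29748, 0.1248, 0.1224 → R0 = 3.82404
x·lx·mx: 0, 1.59605, 1.75446, 2.41824, 1.18992, 0.624, 0.7344 → Σ = 8.31707
T = 8.31707 / 3.82404 = 2.174943… → 2.175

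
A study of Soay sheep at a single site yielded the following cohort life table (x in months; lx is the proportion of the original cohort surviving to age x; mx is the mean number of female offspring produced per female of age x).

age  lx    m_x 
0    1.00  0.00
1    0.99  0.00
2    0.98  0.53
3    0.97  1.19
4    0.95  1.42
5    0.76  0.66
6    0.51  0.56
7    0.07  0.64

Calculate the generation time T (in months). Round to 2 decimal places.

3.74

lx·mx: 0, 0, 0.5194, 1.1543, 1.349, 0.5016, 0.2856, 0.0448 → R0 = 3.8547
x·lx·mx: 0, 0, 1.0388, 3.4629, 5.396, 2.508, 1.7136, 0.3136 → Σ = 14.4329
T = 14.4329 / 3.8547 = 3.744234… → 3.74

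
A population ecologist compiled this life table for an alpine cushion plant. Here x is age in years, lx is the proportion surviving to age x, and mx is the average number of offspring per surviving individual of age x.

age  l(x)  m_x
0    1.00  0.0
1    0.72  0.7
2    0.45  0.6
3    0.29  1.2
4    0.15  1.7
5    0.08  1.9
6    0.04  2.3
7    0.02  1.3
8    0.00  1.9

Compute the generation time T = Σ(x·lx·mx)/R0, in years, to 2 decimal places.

lx·mx: 0, 0.504, 0.27, 0.348, 0.255, 0.152, 0.092, 0.026, 0 → R0 = 1.647
x·lx·mx: 0, 0.504, 0.54, 1.044, 1.02, 0.76, 0.552, 0.182, 0 → Σ = 4.602
T = 4.602 / 1.647 = 2.794171… → 2.79

2.79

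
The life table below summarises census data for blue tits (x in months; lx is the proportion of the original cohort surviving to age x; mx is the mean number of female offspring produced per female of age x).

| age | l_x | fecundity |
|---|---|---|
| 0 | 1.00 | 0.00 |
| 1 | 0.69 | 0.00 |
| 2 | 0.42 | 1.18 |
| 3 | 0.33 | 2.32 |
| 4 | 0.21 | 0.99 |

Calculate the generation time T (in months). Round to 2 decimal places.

2.80

lx·mx: 0, 0, 0.4956, 0.7656, 0.2079 → R0 = 1.4691
x·lx·mx: 0, 0, 0.9912, 2.2968, 0.8316 → Σ = 4.1196
T = 4.1196 / 1.4691 = 2.804166… → 2.80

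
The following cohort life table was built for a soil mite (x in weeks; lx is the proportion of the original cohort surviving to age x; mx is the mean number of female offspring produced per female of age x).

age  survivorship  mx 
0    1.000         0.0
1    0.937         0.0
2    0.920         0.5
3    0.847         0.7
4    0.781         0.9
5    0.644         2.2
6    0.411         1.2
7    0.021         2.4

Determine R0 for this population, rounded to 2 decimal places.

lx·mx by age: 0, 0, 0.46, 0.5929, 0.7029, 1.4168, 0.4932, 0.0504
R0 = Σ lx·mx = 3.7162 → 3.72

3.72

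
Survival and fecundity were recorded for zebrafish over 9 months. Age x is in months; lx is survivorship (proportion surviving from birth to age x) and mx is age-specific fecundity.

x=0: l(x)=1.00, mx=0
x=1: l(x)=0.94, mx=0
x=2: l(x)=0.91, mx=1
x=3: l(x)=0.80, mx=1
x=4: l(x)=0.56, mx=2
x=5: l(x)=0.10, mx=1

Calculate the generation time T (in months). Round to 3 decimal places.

3.140

lx·mx: 0, 0, 0.91, 0.8, 1.12, 0.1 → R0 = 2.93
x·lx·mx: 0, 0, 1.82, 2.4, 4.48, 0.5 → Σ = 9.2
T = 9.2 / 2.93 = 3.139932… → 3.140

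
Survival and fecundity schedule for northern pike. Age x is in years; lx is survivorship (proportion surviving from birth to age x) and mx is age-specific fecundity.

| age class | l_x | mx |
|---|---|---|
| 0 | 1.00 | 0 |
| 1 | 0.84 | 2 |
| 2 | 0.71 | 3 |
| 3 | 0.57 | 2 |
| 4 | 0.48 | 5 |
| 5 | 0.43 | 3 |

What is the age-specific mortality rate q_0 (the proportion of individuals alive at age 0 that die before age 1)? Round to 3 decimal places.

q_0 = (l_0 − l_1) / l_0 = (1 − 0.84) / 1
     = 0.16 / 1 = 0.16 → 0.160

0.160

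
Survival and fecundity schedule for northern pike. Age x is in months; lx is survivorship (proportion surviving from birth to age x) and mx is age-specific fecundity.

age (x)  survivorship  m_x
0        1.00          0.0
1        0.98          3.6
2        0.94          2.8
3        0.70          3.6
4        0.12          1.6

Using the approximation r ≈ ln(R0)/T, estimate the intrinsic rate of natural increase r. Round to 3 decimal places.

R0 = Σ lx·mx = 0 + 3.528 + 2.632 + 2.52 + 0.192 = 8.872
Σ x·lx·mx = 17.12; T = 17.12/8.872 = 1.92967…
r ≈ ln(R0)/T = ln(8.872)/1.92967… = 1.13123… → 1.131

1.131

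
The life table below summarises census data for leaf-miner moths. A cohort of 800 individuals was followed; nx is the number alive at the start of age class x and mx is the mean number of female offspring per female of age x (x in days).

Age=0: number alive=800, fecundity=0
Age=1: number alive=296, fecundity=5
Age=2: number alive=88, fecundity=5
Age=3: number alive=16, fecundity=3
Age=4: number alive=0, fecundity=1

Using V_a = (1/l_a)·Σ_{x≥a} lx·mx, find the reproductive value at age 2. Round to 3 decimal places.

5.545

lx = nx/n0 = nx/800: 1, 0.37, 0.11, 0.02, 0
lx·mx for x ≥ 2: 0.55, 0.06, 0 → sum = 0.61
V_2 = 0.61 / l_2 = 0.61 / 0.11 = 5.545455… → 5.545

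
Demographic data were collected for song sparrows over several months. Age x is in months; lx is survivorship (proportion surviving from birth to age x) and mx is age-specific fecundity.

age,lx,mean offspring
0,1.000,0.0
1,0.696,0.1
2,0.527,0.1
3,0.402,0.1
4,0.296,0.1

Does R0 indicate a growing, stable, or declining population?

declining

R0 = Σ lx·mx = 0 + 0.0696 + 0.0527 + 0.0402 + 0.0296 = 0.1921
R0 < 1, so the population is declining.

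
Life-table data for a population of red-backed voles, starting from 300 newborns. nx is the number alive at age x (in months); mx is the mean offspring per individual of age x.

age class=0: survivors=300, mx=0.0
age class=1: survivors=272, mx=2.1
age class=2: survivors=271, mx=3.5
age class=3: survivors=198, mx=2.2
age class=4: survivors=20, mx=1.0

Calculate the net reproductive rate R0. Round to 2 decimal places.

6.58

lx = nx/n0 = nx/300: 1, 0.90667…, 0.90333…, 0.66, 0.06667…
lx·mx by age: 0, 1.904…, 3.161667…, 1.452, 0.066667…
R0 = Σ lx·mx = 6.584333… → 6.58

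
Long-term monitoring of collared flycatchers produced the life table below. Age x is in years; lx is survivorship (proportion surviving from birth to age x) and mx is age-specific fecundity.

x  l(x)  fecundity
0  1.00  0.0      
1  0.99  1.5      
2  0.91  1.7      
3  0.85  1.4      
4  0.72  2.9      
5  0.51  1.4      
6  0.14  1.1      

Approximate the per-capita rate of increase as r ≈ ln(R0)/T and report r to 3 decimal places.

0.674

R0 = Σ lx·mx = 0 + 1.485 + 1.547 + 1.19 + 2.088 + 0.714 + 0.154 = 7.178
Σ x·lx·mx = 20.995; T = 20.995/7.178 = 2.92491…
r ≈ ln(R0)/T = ln(7.178)/2.92491… = 0.67387… → 0.674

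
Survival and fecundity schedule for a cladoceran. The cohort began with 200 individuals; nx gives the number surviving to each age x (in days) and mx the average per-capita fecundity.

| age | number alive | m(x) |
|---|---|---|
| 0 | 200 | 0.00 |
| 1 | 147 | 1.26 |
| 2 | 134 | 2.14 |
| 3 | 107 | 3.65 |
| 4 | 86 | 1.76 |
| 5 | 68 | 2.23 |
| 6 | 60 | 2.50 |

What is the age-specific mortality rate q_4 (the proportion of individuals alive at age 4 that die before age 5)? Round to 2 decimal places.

0.21

lx = nx/n0 = nx/200: 1, 0.735, 0.67, 0.535, 0.43, 0.34, 0.3
q_4 = (l_4 − l_5) / l_4 = (0.43 − 0.34) / 0.43
     = 0.09 / 0.43 = 0.209302… → 0.21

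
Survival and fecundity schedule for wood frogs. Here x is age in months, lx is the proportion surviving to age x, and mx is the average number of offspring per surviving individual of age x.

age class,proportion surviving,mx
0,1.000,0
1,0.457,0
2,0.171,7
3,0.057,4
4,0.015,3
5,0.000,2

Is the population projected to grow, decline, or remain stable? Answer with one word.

growing

R0 = Σ lx·mx = 0 + 0 + 1.197 + 0.228 + 0.045 + 0 = 1.47
R0 > 1, so the population is growing.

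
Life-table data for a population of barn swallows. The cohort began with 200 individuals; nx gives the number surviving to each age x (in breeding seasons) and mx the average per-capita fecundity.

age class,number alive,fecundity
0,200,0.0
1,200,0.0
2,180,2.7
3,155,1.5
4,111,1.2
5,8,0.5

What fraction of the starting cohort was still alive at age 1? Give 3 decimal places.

l_1 = n_1/n_0 = 200/200 = 1 → 1.000

1.000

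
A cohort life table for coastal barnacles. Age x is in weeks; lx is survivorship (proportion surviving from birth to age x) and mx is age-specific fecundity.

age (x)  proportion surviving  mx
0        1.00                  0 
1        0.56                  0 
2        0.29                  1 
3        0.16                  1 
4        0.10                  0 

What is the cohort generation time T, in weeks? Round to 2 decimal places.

2.36

lx·mx: 0, 0, 0.29, 0.16, 0 → R0 = 0.45
x·lx·mx: 0, 0, 0.58, 0.48, 0 → Σ = 1.06
T = 1.06 / 0.45 = 2.355556… → 2.36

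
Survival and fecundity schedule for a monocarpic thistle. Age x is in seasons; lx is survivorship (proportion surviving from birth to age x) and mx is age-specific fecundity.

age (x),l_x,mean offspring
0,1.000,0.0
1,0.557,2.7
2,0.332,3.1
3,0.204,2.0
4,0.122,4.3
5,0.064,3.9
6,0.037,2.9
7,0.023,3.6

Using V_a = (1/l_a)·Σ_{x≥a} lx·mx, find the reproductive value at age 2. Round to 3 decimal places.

lx·mx for x ≥ 2: 1.0292, 0.408, 0.5246, 0.2496, 0.1073, 0.0828 → sum = 2.4015
V_2 = 2.4015 / l_2 = 2.4015 / 0.332 = 7.233434… → 7.233

7.233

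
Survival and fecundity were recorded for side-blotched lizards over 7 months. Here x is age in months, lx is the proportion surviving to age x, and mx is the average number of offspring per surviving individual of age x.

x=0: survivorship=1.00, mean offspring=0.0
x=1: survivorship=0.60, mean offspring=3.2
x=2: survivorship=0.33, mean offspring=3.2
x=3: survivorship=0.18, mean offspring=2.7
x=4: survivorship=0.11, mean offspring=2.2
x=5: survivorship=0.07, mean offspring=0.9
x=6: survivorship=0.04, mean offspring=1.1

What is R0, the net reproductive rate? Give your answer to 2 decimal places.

lx·mx by age: 0, 1.92, 1.056, 0.486, 0.242, 0.063, 0.044
R0 = Σ lx·mx = 3.811 → 3.81

3.81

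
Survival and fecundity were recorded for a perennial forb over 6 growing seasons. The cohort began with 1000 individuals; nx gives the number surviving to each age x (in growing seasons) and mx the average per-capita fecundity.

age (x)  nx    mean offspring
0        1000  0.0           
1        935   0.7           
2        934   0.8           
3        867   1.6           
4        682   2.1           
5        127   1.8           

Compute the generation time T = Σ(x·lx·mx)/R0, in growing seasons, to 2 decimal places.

lx = nx/n0 = nx/1000: 1, 0.935, 0.934, 0.867, 0.682, 0.127
lx·mx: 0, 0.6545, 0.7472, 1.3872, 1.4322, 0.2286 → R0 = 4.4497
x·lx·mx: 0, 0.6545, 1.4944, 4.1616, 5.7288, 1.143 → Σ = 13.1823
T = 13.1823 / 4.4497 = 2.962514… → 2.96

2.96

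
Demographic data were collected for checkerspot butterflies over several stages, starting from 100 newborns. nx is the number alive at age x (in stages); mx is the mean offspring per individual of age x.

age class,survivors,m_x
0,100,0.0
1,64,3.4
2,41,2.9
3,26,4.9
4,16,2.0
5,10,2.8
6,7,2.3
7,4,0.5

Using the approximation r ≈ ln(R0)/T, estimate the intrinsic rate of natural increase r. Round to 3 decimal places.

lx = nx/n0 = nx/100: 1, 0.64, 0.41, 0.26, 0.16, 0.1, 0.07, 0.04
R0 = Σ lx·mx = 0 + 2.176 + 1.189 + 1.274 + 0.32 + 0.28 + 0.161 + 0.02 = 5.42
Σ x·lx·mx = 12.162; T = 12.162/5.42 = 2.24391…
r ≈ ln(R0)/T = ln(5.42)/2.24391… = 0.75319… → 0.753

0.753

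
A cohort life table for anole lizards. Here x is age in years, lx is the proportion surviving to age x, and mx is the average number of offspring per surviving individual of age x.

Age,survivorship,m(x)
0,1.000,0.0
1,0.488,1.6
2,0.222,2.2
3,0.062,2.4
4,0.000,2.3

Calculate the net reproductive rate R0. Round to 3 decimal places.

lx·mx by age: 0, 0.7808, 0.4884, 0.1488, 0
R0 = Σ lx·mx = 1.418 → 1.418

1.418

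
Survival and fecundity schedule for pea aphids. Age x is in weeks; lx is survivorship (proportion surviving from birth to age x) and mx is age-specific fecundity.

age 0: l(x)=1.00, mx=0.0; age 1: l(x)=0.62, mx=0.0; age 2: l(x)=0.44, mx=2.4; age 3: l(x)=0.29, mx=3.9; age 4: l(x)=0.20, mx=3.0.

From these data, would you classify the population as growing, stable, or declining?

R0 = Σ lx·mx = 0 + 0 + 1.056 + 1.131 + 0.6 = 2.787
R0 > 1, so the population is growing.

growing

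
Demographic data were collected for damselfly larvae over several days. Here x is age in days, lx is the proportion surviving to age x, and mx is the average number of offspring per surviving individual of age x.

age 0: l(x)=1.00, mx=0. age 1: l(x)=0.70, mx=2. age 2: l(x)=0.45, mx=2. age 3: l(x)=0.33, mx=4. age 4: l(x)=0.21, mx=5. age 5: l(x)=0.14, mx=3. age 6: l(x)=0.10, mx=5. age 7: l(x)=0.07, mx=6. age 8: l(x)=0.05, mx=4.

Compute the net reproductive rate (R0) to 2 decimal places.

6.21

lx·mx by age: 0, 1.4, 0.9, 1.32, 1.05, 0.42, 0.5, 0.42, 0.2
R0 = Σ lx·mx = 6.21 → 6.21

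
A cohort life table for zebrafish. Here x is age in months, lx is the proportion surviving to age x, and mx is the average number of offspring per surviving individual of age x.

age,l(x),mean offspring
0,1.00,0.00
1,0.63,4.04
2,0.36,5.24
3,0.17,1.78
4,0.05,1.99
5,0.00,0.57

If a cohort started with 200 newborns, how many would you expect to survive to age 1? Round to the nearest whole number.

126

Expected survivors = N0 · l_1 = 200 × 0.63 = 126 → 126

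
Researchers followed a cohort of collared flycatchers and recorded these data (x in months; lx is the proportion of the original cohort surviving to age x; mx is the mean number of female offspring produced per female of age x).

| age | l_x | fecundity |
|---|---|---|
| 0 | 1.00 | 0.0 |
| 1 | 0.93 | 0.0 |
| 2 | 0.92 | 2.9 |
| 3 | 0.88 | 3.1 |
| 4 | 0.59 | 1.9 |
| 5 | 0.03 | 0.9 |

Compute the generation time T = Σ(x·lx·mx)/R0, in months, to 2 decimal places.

lx·mx: 0, 0, 2.668, 2.728, 1.121, 0.027 → R0 = 6.544
x·lx·mx: 0, 0, 5.336, 8.184, 4.484, 0.135 → Σ = 18.139
T = 18.139 / 6.544 = 2.771852… → 2.77

2.77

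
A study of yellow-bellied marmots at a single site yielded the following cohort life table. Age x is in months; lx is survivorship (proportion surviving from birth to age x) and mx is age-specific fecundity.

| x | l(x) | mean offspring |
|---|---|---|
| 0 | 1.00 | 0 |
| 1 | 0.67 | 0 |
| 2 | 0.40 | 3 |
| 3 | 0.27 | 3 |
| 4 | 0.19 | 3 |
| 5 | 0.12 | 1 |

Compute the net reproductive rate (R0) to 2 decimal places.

lx·mx by age: 0, 0, 1.2, 0.81, 0.57, 0.12
R0 = Σ lx·mx = 2.7 → 2.70

2.70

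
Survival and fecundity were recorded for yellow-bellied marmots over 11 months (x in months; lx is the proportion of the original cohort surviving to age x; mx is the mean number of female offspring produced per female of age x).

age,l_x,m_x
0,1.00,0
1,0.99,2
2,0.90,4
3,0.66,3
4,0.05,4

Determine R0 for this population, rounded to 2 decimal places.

7.76

lx·mx by age: 0, 1.98, 3.6, 1.98, 0.2
R0 = Σ lx·mx = 7.76 → 7.76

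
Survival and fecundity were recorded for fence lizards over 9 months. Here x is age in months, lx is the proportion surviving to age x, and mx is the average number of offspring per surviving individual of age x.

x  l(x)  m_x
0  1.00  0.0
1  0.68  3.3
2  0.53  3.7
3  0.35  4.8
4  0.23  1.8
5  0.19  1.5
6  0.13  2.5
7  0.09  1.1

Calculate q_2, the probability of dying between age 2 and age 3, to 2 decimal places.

q_2 = (l_2 − l_3) / l_2 = (0.53 − 0.35) / 0.53
     = 0.18 / 0.53 = 0.339623… → 0.34

0.34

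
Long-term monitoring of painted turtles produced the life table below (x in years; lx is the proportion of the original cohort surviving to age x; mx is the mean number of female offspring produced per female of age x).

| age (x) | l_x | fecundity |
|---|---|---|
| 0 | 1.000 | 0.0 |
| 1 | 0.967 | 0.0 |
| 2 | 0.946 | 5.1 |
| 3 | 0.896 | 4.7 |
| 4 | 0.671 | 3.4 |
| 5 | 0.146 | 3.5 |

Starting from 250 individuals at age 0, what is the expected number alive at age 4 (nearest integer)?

Expected survivors = N0 · l_4 = 250 × 0.671 = 167.75 → 168

168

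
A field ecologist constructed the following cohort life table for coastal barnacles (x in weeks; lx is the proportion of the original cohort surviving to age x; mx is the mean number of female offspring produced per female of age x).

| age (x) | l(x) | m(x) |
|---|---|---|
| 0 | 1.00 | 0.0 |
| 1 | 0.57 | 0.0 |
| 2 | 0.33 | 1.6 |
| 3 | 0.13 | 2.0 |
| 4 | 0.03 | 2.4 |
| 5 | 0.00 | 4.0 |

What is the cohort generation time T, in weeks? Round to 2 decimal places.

lx·mx: 0, 0, 0.528, 0.26, 0.072, 0 → R0 = 0.86
x·lx·mx: 0, 0, 1.056, 0.78, 0.288, 0 → Σ = 2.124
T = 2.124 / 0.86 = 2.469767… → 2.47

2.47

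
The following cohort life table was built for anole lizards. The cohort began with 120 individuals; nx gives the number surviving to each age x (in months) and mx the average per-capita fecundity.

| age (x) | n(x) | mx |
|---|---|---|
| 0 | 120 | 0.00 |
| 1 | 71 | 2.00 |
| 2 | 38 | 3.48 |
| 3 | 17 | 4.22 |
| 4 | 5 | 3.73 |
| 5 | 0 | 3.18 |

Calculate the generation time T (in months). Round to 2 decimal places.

lx = nx/n0 = nx/120: 1, 0.59167…, 0.31667…, 0.14167…, 0.04167…, 0
lx·mx: 0, 1.183333…, 1.102…, 0.597833…, 0.155417…, 0 → R0 = 3.038583…
x·lx·mx: 0, 1.183333…, 2.204…, 1.7935…, 0.621667…, 0 → Σ = 5.8025…
T = 5.8025… / 3.038583… = 1.909607… → 1.91

1.91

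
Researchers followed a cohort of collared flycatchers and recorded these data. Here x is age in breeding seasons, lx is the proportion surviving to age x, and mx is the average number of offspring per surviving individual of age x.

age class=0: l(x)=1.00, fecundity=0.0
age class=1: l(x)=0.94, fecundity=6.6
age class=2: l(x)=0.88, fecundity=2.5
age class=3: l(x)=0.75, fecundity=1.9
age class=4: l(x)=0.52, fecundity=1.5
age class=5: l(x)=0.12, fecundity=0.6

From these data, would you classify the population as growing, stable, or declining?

R0 = Σ lx·mx = 0 + 6.204 + 2.2 + 1.425 + 0.78 + 0.072 = 10.681
R0 > 1, so the population is growing.

growing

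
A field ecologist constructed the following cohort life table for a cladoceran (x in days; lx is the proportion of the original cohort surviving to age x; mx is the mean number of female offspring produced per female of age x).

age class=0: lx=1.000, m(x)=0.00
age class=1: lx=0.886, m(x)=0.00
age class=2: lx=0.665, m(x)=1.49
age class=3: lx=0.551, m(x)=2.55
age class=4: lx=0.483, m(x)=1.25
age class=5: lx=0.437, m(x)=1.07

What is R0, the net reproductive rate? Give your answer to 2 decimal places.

3.47

lx·mx by age: 0, 0, 0.99085, 1.40505, 0.60375, 0.46759
R0 = Σ lx·mx = 3.46724 → 3.47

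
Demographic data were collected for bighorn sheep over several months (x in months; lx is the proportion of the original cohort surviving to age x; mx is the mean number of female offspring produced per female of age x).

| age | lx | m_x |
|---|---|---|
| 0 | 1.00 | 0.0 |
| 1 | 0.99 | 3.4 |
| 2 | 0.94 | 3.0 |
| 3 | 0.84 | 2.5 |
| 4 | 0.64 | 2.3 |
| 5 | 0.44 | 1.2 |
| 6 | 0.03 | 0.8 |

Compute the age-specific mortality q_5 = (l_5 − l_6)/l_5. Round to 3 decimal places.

0.932

q_5 = (l_5 − l_6) / l_5 = (0.44 − 0.03) / 0.44
     = 0.41 / 0.44 = 0.931818… → 0.932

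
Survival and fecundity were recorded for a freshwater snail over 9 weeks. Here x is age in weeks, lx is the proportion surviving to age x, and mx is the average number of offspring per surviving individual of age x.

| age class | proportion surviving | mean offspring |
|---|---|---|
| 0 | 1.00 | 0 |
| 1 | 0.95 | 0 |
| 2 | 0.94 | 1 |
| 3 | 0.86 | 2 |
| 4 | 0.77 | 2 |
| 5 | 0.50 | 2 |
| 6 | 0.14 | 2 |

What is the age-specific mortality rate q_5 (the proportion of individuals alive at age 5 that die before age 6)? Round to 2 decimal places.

q_5 = (l_5 − l_6) / l_5 = (0.5 − 0.14) / 0.5
     = 0.36 / 0.5 = 0.72 → 0.72

0.72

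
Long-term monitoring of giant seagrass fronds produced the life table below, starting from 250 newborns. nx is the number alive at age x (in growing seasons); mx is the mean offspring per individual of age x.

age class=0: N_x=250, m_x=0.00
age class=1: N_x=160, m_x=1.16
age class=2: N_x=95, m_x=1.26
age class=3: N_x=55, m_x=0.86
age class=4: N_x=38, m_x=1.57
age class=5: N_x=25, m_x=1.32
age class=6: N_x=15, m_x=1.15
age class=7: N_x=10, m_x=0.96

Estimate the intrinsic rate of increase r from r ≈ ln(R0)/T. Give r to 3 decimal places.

0.263

lx = nx/n0 = nx/250: 1, 0.64, 0.38, 0.22, 0.152, 0.1, 0.06, 0.04
R0 = Σ lx·mx = 0 + 0.7424 + 0.4788 + 0.1892 + 0.23864 + 0.132 + 0.069 + 0.0384 = 1.88844
Σ x·lx·mx = 4.56496; T = 4.56496/1.88844 = 2.41732…
r ≈ ln(R0)/T = ln(1.88844)/2.41732… = 0.263… → 0.263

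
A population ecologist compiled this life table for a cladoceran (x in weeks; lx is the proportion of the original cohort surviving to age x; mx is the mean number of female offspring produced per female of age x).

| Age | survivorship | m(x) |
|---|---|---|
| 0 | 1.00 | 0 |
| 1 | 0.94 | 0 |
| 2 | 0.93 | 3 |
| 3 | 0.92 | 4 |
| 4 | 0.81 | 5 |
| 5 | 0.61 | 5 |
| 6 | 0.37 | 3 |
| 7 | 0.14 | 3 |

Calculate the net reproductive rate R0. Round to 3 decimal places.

15.100

lx·mx by age: 0, 0, 2.79, 3.68, 4.05, 3.05, 1.11, 0.42
R0 = Σ lx·mx = 15.1 → 15.100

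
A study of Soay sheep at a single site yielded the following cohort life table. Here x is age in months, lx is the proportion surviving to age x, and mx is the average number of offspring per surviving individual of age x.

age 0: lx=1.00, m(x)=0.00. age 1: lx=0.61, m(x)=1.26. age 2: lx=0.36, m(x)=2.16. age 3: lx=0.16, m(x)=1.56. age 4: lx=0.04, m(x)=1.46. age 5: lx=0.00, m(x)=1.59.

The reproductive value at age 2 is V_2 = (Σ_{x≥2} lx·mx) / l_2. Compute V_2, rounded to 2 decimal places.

3.02

lx·mx for x ≥ 2: 0.7776, 0.2496, 0.0584, 0 → sum = 1.0856
V_2 = 1.0856 / l_2 = 1.0856 / 0.36 = 3.015556… → 3.02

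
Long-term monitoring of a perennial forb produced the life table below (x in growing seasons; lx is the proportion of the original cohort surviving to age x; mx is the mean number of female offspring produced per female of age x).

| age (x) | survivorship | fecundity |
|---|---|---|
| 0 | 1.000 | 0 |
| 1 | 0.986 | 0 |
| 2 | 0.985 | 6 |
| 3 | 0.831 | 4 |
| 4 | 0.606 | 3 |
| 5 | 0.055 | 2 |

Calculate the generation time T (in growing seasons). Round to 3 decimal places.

2.653

lx·mx: 0, 0, 5.91, 3.324, 1.818, 0.11 → R0 = 11.162
x·lx·mx: 0, 0, 11.82, 9.972, 7.272, 0.55 → Σ = 29.614
T = 29.614 / 11.162 = 2.653109… → 2.653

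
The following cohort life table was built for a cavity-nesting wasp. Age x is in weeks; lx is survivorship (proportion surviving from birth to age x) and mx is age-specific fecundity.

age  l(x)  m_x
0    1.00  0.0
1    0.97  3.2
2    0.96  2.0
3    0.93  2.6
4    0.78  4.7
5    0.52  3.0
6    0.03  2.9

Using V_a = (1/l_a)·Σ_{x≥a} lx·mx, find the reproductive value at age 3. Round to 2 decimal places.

lx·mx for x ≥ 3: 2.418, 3.666, 1.56, 0.087 → sum = 7.731
V_3 = 7.731 / l_3 = 7.731 / 0.93 = 8.312903… → 8.31

8.31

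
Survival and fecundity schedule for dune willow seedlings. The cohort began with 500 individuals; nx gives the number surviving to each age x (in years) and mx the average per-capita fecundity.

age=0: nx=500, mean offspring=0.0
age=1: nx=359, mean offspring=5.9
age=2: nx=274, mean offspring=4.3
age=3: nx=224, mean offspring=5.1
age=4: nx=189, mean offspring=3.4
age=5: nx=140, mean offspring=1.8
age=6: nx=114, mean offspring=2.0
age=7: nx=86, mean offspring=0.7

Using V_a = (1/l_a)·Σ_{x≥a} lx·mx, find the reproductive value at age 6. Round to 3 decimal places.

lx = nx/n0 = nx/500: 1, 0.718, 0.548, 0.448, 0.378, 0.28, 0.228, 0.172
lx·mx for x ≥ 6: 0.456, 0.1204 → sum = 0.5764
V_6 = 0.5764 / l_6 = 0.5764 / 0.228 = 2.52807… → 2.528

2.528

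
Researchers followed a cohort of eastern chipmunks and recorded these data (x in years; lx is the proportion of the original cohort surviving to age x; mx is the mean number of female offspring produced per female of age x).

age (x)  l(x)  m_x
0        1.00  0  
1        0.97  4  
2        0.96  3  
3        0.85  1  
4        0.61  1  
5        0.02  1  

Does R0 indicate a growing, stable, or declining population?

growing

R0 = Σ lx·mx = 0 + 3.88 + 2.88 + 0.85 + 0.61 + 0.02 = 8.24
R0 > 1, so the population is growing.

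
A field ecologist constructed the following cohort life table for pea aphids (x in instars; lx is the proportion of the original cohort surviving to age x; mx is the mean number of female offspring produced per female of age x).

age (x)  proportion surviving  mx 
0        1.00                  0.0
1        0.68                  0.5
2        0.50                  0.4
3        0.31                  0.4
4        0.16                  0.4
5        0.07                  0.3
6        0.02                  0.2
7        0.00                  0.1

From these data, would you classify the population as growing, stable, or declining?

declining

R0 = Σ lx·mx = 0 + 0.34 + 0.2 + 0.124 + 0.064 + 0.021 + 0.004 + 0 = 0.753
R0 < 1, so the population is declining.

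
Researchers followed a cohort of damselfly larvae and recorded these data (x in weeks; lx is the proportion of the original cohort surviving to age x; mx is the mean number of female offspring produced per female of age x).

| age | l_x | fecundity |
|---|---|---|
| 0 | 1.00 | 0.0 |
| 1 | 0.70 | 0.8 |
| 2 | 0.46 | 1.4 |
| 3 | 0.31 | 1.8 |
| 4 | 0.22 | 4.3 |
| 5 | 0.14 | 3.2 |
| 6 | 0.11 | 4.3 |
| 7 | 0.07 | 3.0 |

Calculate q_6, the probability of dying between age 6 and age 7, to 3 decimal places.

q_6 = (l_6 − l_7) / l_6 = (0.11 − 0.07) / 0.11
     = 0.04 / 0.11 = 0.363636… → 0.364

0.364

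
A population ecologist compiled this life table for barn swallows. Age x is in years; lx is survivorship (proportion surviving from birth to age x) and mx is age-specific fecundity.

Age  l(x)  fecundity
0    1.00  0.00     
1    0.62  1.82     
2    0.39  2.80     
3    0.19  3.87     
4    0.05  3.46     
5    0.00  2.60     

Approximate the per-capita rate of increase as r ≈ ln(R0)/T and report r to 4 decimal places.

R0 = Σ lx·mx = 0 + 1.1284 + 1.092 + 0.7353 + 0.173 + 0 = 3.1287
Σ x·lx·mx = 6.2103; T = 6.2103/3.1287 = 1.98495…
r ≈ ln(R0)/T = ln(3.1287)/1.98495… = 0.574634… → 0.5746

0.5746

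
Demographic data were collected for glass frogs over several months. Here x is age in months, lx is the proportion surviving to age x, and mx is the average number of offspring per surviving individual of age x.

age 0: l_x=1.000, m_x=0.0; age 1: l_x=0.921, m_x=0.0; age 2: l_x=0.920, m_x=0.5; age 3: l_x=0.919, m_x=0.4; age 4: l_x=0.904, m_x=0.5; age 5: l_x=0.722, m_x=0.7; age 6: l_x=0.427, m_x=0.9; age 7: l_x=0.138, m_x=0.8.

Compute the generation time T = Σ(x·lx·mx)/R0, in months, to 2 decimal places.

lx·mx: 0, 0, 0.46, 0.3676, 0.452, 0.5054, 0.3843, 0.1104 → R0 = 2.2797
x·lx·mx: 0, 0, 0.92, 1.1028, 1.808, 2.527, 2.3058, 0.7728 → Σ = 9.4364
T = 9.4364 / 2.2797 = 4.139317… → 4.14

4.14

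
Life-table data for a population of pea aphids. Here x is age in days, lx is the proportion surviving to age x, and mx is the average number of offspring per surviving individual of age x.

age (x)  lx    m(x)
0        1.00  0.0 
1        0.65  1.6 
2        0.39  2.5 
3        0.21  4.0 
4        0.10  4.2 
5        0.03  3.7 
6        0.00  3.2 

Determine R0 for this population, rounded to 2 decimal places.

3.39

lx·mx by age: 0, 1.04, 0.975, 0.84, 0.42, 0.111, 0
R0 = Σ lx·mx = 3.386 → 3.39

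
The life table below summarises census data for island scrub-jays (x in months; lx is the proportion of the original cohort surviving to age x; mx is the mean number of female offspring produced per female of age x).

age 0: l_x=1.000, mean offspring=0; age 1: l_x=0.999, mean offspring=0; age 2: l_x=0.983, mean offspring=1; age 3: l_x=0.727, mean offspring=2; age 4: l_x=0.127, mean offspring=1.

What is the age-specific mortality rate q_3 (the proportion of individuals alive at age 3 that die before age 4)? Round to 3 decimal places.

0.825

q_3 = (l_3 − l_4) / l_3 = (0.727 − 0.127) / 0.727
     = 0.6 / 0.727 = 0.825309… → 0.825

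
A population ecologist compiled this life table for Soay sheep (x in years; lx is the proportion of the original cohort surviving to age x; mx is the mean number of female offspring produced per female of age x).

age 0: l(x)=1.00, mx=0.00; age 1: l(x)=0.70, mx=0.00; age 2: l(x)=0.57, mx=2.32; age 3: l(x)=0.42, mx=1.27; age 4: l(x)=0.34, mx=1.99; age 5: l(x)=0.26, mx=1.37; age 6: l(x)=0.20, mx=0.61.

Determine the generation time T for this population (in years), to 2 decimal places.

3.14

lx·mx: 0, 0, 1.3224, 0.5334, 0.6766, 0.3562, 0.122 → R0 = 3.0106
x·lx·mx: 0, 0, 2.6448, 1.6002, 2.7064, 1.781, 0.732 → Σ = 9.4644
T = 9.4644 / 3.0106 = 3.143692… → 3.14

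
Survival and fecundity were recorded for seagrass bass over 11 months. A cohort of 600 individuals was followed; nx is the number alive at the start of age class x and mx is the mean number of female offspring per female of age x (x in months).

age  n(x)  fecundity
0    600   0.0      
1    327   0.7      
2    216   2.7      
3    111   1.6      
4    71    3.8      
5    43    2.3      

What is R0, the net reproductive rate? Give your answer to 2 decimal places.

2.26

lx = nx/n0 = nx/600: 1, 0.545, 0.36, 0.185, 0.11833…, 0.07167…
lx·mx by age: 0, 0.3815, 0.972, 0.296, 0.449667…, 0.164833…
R0 = Σ lx·mx = 2.264… → 2.26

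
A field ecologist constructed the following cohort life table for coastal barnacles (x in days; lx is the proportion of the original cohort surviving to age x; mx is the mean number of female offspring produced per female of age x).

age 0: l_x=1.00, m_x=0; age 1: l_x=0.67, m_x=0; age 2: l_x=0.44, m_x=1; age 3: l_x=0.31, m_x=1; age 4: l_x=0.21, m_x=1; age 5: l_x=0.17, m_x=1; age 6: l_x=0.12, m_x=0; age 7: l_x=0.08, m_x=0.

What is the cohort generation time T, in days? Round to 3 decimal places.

lx·mx: 0, 0, 0.44, 0.31, 0.21, 0.17, 0, 0 → R0 = 1.13
x·lx·mx: 0, 0, 0.88, 0.93, 0.84, 0.85, 0, 0 → Σ = 3.5
T = 3.5 / 1.13 = 3.097345… → 3.097

3.097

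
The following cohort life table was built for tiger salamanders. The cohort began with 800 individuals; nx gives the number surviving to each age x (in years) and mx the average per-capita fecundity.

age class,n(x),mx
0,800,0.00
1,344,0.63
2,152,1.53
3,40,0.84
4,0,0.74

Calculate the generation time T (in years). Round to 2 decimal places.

1.62

lx = nx/n0 = nx/800: 1, 0.43, 0.19, 0.05, 0
lx·mx: 0, 0.2709, 0.2907, 0.042, 0 → R0 = 0.6036
x·lx·mx: 0, 0.2709, 0.5814, 0.126, 0 → Σ = 0.9783
T = 0.9783 / 0.6036 = 1.620775… → 1.62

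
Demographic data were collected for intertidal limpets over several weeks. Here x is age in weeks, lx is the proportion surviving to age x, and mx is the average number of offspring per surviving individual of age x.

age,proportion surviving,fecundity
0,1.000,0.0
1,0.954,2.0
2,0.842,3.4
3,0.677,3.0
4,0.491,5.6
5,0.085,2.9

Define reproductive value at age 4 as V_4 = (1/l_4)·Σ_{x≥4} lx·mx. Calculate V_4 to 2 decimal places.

6.10

lx·mx for x ≥ 4: 2.7496, 0.2465 → sum = 2.9961
V_4 = 2.9961 / l_4 = 2.9961 / 0.491 = 6.102037… → 6.10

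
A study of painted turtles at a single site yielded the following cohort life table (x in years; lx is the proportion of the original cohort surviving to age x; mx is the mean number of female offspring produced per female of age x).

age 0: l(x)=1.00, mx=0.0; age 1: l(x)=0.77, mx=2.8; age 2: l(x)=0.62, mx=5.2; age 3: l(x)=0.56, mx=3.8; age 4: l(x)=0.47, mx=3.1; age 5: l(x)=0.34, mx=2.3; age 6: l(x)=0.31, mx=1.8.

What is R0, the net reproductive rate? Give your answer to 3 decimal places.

10.305

lx·mx by age: 0, 2.156, 3.224, 2.128, 1.457, 0.782, 0.558
R0 = Σ lx·mx = 10.305 → 10.305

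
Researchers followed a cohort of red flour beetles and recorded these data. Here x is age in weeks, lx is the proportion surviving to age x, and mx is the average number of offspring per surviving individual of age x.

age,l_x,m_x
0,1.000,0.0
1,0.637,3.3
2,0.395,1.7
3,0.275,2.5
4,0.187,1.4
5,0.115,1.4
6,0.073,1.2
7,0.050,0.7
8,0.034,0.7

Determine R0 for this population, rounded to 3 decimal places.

4.030

lx·mx by age: 0, 2.1021, 0.6715, 0.6875, 0.2618, 0.161, 0.0876, 0.035, 0.0238
R0 = Σ lx·mx = 4.0303 → 4.030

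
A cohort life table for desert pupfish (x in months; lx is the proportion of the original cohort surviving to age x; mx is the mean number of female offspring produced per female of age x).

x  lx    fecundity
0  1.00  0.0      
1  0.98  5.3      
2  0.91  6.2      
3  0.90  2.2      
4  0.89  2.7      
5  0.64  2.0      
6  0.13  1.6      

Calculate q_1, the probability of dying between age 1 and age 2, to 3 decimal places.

q_1 = (l_1 − l_2) / l_1 = (0.98 − 0.91) / 0.98
     = 0.07 / 0.98 = 0.071429… → 0.071

0.071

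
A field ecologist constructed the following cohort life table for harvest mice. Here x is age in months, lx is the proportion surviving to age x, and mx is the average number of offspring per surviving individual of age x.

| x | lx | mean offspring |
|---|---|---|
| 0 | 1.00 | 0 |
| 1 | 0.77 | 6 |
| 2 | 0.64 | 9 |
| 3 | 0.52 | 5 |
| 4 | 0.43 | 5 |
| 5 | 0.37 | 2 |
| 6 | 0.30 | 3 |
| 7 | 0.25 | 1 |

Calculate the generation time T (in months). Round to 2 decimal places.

2.55

lx·mx: 0, 4.62, 5.76, 2.6, 2.15, 0.74, 0.9, 0.25 → R0 = 17.02
x·lx·mx: 0, 4.62, 11.52, 7.8, 8.6, 3.7, 5.4, 1.75 → Σ = 43.39
T = 43.39 / 17.02 = 2.549354… → 2.55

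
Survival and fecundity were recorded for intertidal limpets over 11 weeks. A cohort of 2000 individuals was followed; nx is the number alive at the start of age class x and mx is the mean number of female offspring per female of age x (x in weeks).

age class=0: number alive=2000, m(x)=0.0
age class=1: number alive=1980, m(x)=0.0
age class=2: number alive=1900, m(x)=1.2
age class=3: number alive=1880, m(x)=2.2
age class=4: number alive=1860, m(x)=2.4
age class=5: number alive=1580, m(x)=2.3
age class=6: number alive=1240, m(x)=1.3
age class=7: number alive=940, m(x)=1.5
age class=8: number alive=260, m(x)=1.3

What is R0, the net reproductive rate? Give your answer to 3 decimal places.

8.937

lx = nx/n0 = nx/2000: 1, 0.99, 0.95, 0.94, 0.93, 0.79, 0.62, 0.47, 0.13
lx·mx by age: 0, 0, 1.14, 2.068, 2.232, 1.817, 0.806, 0.705, 0.169
R0 = Σ lx·mx = 8.937 → 8.937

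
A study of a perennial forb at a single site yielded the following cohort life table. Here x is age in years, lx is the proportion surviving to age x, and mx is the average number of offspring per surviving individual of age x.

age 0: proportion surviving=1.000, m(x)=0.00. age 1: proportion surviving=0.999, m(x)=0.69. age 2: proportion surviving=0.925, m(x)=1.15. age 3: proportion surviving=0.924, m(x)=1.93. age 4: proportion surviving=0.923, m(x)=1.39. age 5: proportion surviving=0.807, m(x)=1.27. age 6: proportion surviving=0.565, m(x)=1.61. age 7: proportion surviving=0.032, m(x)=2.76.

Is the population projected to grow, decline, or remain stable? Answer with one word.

R0 = Σ lx·mx = 0 + 0.68931 + 1.06375 + 1.78332 + 1.28297 + 1.02489 + 0.90965 + 0.08832 = 6.84221
R0 > 1, so the population is growing.

growing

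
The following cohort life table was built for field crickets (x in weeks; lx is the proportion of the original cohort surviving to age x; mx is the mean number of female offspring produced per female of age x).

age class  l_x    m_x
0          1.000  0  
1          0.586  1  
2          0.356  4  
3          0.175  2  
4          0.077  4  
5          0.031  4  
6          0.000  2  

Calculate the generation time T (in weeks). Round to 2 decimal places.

2.27

lx·mx: 0, 0.586, 1.424, 0.35, 0.308, 0.124, 0 → R0 = 2.792
x·lx·mx: 0, 0.586, 2.848, 1.05, 1.232, 0.62, 0 → Σ = 6.336
T = 6.336 / 2.792 = 2.269341… → 2.27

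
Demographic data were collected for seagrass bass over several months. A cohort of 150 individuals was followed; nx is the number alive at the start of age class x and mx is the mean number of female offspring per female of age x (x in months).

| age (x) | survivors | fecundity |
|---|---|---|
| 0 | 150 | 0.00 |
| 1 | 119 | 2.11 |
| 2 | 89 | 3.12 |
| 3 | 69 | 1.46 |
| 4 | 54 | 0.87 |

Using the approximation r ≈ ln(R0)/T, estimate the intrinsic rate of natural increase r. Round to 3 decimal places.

lx = nx/n0 = nx/150: 1, 0.79333…, 0.59333…, 0.46, 0.36
R0 = Σ lx·mx = 0 + 1.67393… + 1.8512… + 0.6716 + 0.3132 = 4.509933…
Σ x·lx·mx = 8.643933…; T = 8.643933…/4.509933… = 1.91664…
r ≈ ln(R0)/T = ln(4.509933…)/1.91664… = 0.7859… → 0.786

0.786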